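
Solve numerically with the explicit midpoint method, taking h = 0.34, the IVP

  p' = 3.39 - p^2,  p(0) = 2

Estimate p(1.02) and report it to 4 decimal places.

Midpoint: k1 = f(x_n, p_n); k2 = f(x_n + h/2, p_n + (h/2)·k1); p_{n+1} = p_n + h·k2.
x=0.000000, p=2.000000:
  k1 = f(0.000000, 2.000000) = -0.610000
  k2 = f(0.170000, 1.896300) = -0.205954
  p ← 2.000000 + 0.34·(-0.205954) = 1.929976
x=0.340000, p=1.929976:
  k1 = f(0.340000, 1.929976) = -0.334806
  k2 = f(0.510000, 1.873059) = -0.118349
  p ← 1.929976 + 0.34·(-0.118349) = 1.889737
x=0.680000, p=1.889737:
  k1 = f(0.680000, 1.889737) = -0.181107
  k2 = f(0.850000, 1.858949) = -0.065692
  p ← 1.889737 + 0.34·(-0.065692) = 1.867402
p(1.02) ≈ 1.8674

1.8674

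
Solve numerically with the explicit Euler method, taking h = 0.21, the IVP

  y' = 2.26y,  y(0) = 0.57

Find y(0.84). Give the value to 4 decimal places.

Euler: y_{n+1} = y_n + h·f(t_n, y_n).
t=0.000000, y=0.570000: f=1.288200 → y ← 0.570000 + 0.21·1.288200 = 0.840522
t=0.210000, y=0.840522: f=1.899580 → y ← 0.840522 + 0.21·1.899580 = 1.239434
t=0.420000, y=1.239434: f=2.801120 → y ← 1.239434 + 0.21·2.801120 = 1.827669
t=0.630000, y=1.827669: f=4.130532 → y ← 1.827669 + 0.21·4.130532 = 2.695081
y(0.84) ≈ 2.6951

2.6951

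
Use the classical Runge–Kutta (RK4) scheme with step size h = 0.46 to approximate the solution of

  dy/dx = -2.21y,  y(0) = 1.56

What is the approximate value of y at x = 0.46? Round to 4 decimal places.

0.5765

RK4: k1 = f(x_n, y_n); k2 = f(x_n + h/2, y_n + (h/2)·k1); k3 = f(x_n + h/2, y_n + (h/2)·k2); k4 = f(x_n + h, y_n + h·k3); y_{n+1} = y_n + (h/6)·(k1 + 2k2 + 2k3 + k4).
x=0.000000, y=1.560000:
  k1 = f(0.000000, 1.560000) = -3.447600
  k2 = f(0.230000, 0.767052) = -1.695185
  k3 = f(0.230000, 1.170107) = -2.585938
  k4 = f(0.460000, 0.370469) = -0.818736
  y ← 1.560000 + (0.46/6)·(k1 + 2k2 + 2k3 + k4) = 0.576475
y(0.46) ≈ 0.5765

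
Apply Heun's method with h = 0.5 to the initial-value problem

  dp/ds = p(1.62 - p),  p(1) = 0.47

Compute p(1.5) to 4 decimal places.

0.7679

Heun: k1 = f(s_n, p_n); k2 = f(s_n + h, p_n + h·k1); p_{n+1} = p_n + (h/2)·(k1 + k2).
s=1.000000, p=0.470000:
  k1 = f(1.000000, 0.470000) = 0.540500
  k2 = f(1.500000, 0.740250) = 0.651235
  p ← 0.470000 + (0.5/2)·(0.540500 + 0.651235) = 0.767934
p(1.5) ≈ 0.7679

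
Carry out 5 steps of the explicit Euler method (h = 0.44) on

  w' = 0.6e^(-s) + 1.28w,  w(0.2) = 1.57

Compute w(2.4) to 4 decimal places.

Euler: w_{n+1} = w_n + h·f(s_n, w_n).
s=0.200000, w=1.570000: f=2.500838 → w ← 1.570000 + 0.44·2.500838 = 2.670369
s=0.640000, w=2.670369: f=3.734448 → w ← 2.670369 + 0.44·3.734448 = 4.313526
s=1.080000, w=4.313526: f=5.725070 → w ← 4.313526 + 0.44·5.725070 = 6.832557
s=1.520000, w=6.832557: f=8.876900 → w ← 6.832557 + 0.44·8.876900 = 10.738393
s=1.960000, w=10.738393: f=13.829658 → w ← 10.738393 + 0.44·13.829658 = 16.823442
w(2.4) ≈ 16.8234

16.8234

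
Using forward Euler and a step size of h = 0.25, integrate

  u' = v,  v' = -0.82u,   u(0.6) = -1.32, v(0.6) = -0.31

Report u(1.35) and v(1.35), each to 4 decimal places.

-1.3456, 0.5356

Euler on (u,v): u_{n+1} = u_n + h·u', v_{n+1} = v_n + h·v'.
0.600000: (-1.320000, -0.310000); f=(-0.310000, 1.082400) → (-1.397500, -0.039400)
0.850000: (-1.397500, -0.039400); f=(-0.039400, 1.145950) → (-1.407350, 0.247087)
1.100000: (-1.407350, 0.247087); f=(0.247087, 1.154027) → (-1.345578, 0.535594)
(u(1.35), v(1.35)) ≈ (-1.3456, 0.5356)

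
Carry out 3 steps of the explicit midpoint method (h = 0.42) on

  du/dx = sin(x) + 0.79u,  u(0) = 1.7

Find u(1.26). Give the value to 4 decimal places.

Midpoint: k1 = f(x_n, u_n); k2 = f(x_n + h/2, u_n + (h/2)·k1); u_{n+1} = u_n + h·k2.
x=0.000000, u=1.700000:
  k1 = f(0.000000, 1.700000) = 1.343000
  k2 = f(0.210000, 1.982030) = 1.774264
  u ← 1.700000 + 0.42·1.774264 = 2.445191
x=0.420000, u=2.445191:
  k1 = f(0.420000, 2.445191) = 2.339461
  k2 = f(0.630000, 2.936478) = 2.908962
  u ← 2.445191 + 0.42·2.908962 = 3.666955
x=0.840000, u=3.666955:
  k1 = f(0.840000, 3.666955) = 3.641537
  k2 = f(1.050000, 4.431678) = 4.368449
  u ← 3.666955 + 0.42·4.368449 = 5.501703
u(1.26) ≈ 5.5017

5.5017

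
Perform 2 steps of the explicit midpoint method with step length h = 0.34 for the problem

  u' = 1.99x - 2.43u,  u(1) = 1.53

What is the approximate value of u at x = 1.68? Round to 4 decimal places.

1.3169

Midpoint: k1 = f(x_n, u_n); k2 = f(x_n + h/2, u_n + (h/2)·k1); u_{n+1} = u_n + h·k2.
x=1.000000, u=1.530000:
  k1 = f(1.000000, 1.530000) = -1.727900
  k2 = f(1.170000, 1.236257) = -0.675805
  u ← 1.530000 + 0.34·(-0.675805) = 1.300226
x=1.340000, u=1.300226:
  k1 = f(1.340000, 1.300226) = -0.492950
  k2 = f(1.510000, 1.216425) = 0.048987
  u ← 1.300226 + 0.34·0.048987 = 1.316882
u(1.68) ≈ 1.3169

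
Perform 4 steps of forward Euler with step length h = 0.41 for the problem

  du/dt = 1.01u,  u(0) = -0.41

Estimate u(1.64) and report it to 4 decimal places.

-1.6395

Euler: u_{n+1} = u_n + h·f(t_n, u_n).
t=0.000000, u=-0.410000: f=-0.414100 → u ← -0.410000 + 0.41·(-0.414100) = -0.579781
t=0.410000, u=-0.579781: f=-0.585579 → u ← -0.579781 + 0.41·(-0.585579) = -0.819868
t=0.820000, u=-0.819868: f=-0.828067 → u ← -0.819868 + 0.41·(-0.828067) = -1.159376
t=1.230000, u=-1.159376: f=-1.170970 → u ← -1.159376 + 0.41·(-1.170970) = -1.639473
u(1.64) ≈ -1.6395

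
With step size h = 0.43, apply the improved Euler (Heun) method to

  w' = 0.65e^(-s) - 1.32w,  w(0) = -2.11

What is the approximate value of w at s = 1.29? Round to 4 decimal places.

-0.2653

Heun: k1 = f(s_n, w_n); k2 = f(s_n + h, w_n + h·k1); w_{n+1} = w_n + (h/2)·(k1 + k2).
s=0.000000, w=-2.110000:
  k1 = f(0.000000, -2.110000) = 3.435200
  k2 = f(0.430000, -0.632864) = 1.258211
  w ← -2.110000 + (0.43/2)·(3.435200 + 1.258211) = -1.100917
s=0.430000, w=-1.100917:
  k1 = f(0.430000, -1.100917) = 1.876041
  k2 = f(0.860000, -0.294219) = 0.663424
  w ← -1.100917 + (0.43/2)·(1.876041 + 0.663424) = -0.554932
s=0.860000, w=-0.554932:
  k1 = f(0.860000, -0.554932) = 1.007565
  k2 = f(1.290000, -0.121679) = 0.339542
  w ← -0.554932 + (0.43/2)·(1.007565 + 0.339542) = -0.265304
w(1.29) ≈ -0.2653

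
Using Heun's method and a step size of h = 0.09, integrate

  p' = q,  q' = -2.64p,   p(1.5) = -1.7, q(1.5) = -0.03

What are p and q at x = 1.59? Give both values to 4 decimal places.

-1.6845, 0.3742

Heun on (p,q): k1 = f(x_n, state_n); k2 = f(x_n + h, state_n + h·k1); state_{n+1} = state_n + (h/2)·(k1 + k2).
1.500000: (-1.700000, -0.030000)
  k1 = (-0.030000, 4.488000)
  predictor → (-1.702700, 0.373920)
  k2 = (0.373920, 4.495128)
  → (-1.684524, 0.374241)
(p(1.59), q(1.59)) ≈ (-1.6845, 0.3742)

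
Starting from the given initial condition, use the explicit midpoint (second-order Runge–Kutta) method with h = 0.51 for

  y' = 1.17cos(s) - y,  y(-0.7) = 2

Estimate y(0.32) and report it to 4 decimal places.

1.4767

Midpoint: k1 = f(s_n, y_n); k2 = f(s_n + h/2, y_n + (h/2)·k1); y_{n+1} = y_n + h·k2.
s=-0.700000, y=2.000000:
  k1 = f(-0.700000, 2.000000) = -1.105135
  k2 = f(-0.445000, 1.718191) = -0.662136
  y ← 2.000000 + 0.51·(-0.662136) = 1.662311
s=-0.190000, y=1.662311:
  k1 = f(-0.190000, 1.662311) = -0.513366
  k2 = f(0.065000, 1.531402) = -0.363873
  y ← 1.662311 + 0.51·(-0.363873) = 1.476735
y(0.32) ≈ 1.4767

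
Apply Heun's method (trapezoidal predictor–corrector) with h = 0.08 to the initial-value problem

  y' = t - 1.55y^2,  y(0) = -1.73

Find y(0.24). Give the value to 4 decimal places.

Heun: k1 = f(t_n, y_n); k2 = f(t_n + h, y_n + h·k1); y_{n+1} = y_n + (h/2)·(k1 + k2).
t=0.000000, y=-1.730000:
  k1 = f(0.000000, -1.730000) = -4.638995
  k2 = f(0.080000, -2.101120) = -6.762791
  y ← -1.730000 + (0.08/2)·(-4.638995 + (-6.762791)) = -2.186071
t=0.080000, y=-2.186071:
  k1 = f(0.080000, -2.186071) = -7.327308
  k2 = f(0.160000, -2.772256) = -11.752376
  y ← -2.186071 + (0.08/2)·(-7.327308 + (-11.752376)) = -2.949259
t=0.160000, y=-2.949259:
  k1 = f(0.160000, -2.949259) = -13.322097
  k2 = f(0.240000, -4.015027) = -24.746679
  y ← -2.949259 + (0.08/2)·(-13.322097 + (-24.746679)) = -4.472010
y(0.24) ≈ -4.4720

-4.4720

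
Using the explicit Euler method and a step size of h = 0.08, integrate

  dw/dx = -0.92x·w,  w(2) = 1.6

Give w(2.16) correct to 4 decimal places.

1.1556

Euler: w_{n+1} = w_n + h·f(x_n, w_n).
x=2.000000, w=1.600000: f=-2.944000 → w ← 1.600000 + 0.08·(-2.944000) = 1.364480
x=2.080000, w=1.364480: f=-2.611069 → w ← 1.364480 + 0.08·(-2.611069) = 1.155594
w(2.16) ≈ 1.1556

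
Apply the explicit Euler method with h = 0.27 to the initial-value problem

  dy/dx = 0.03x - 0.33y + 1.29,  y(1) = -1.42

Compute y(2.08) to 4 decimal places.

Euler: y_{n+1} = y_n + h·f(x_n, y_n).
x=1.000000, y=-1.420000: f=1.788600 → y ← -1.420000 + 0.27·1.788600 = -0.937078
x=1.270000, y=-0.937078: f=1.637336 → y ← -0.937078 + 0.27·1.637336 = -0.494997
x=1.540000, y=-0.494997: f=1.499549 → y ← -0.494997 + 0.27·1.499549 = -0.090119
x=1.810000, y=-0.090119: f=1.374039 → y ← -0.090119 + 0.27·1.374039 = 0.280872
y(2.08) ≈ 0.2809

0.2809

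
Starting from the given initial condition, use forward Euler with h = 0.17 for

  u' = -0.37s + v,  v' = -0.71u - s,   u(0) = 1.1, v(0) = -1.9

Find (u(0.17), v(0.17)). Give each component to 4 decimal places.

Euler on (u,v): u_{n+1} = u_n + h·u', v_{n+1} = v_n + h·v'.
0.000000: (1.100000, -1.900000); f=(-1.900000, -0.781000) → (0.777000, -2.032770)
(u(0.17), v(0.17)) ≈ (0.7770, -2.0328)

0.7770, -2.0328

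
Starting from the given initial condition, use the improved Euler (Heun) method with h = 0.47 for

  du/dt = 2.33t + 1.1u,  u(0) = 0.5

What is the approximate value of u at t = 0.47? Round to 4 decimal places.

Heun: k1 = f(t_n, u_n); k2 = f(t_n + h, u_n + h·k1); u_{n+1} = u_n + (h/2)·(k1 + k2).
t=0.000000, u=0.500000:
  k1 = f(0.000000, 0.500000) = 0.550000
  k2 = f(0.470000, 0.758500) = 1.929450
  u ← 0.500000 + (0.47/2)·(0.550000 + 1.929450) = 1.082671
u(0.47) ≈ 1.0827

1.0827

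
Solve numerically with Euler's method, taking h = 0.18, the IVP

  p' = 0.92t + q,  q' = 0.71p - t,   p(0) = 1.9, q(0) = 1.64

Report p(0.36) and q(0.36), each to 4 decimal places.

2.5639, 2.1310

Euler on (p,q): p_{n+1} = p_n + h·p', q_{n+1} = q_n + h·q'.
0.000000: (1.900000, 1.640000); f=(1.640000, 1.349000) → (2.195200, 1.882820)
0.180000: (2.195200, 1.882820); f=(2.048420, 1.378592) → (2.563916, 2.130967)
(p(0.36), q(0.36)) ≈ (2.5639, 2.1310)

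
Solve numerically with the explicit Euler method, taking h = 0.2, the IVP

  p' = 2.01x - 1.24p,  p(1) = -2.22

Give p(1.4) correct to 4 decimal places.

-0.4707

Euler: p_{n+1} = p_n + h·f(x_n, p_n).
x=1.000000, p=-2.220000: f=4.762800 → p ← -2.220000 + 0.2·4.762800 = -1.267440
x=1.200000, p=-1.267440: f=3.983626 → p ← -1.267440 + 0.2·3.983626 = -0.470715
p(1.4) ≈ -0.4707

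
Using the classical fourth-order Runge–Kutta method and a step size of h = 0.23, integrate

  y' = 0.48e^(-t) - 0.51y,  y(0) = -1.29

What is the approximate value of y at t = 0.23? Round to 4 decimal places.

-1.0544

RK4: k1 = f(t_n, y_n); k2 = f(t_n + h/2, y_n + (h/2)·k1); k3 = f(t_n + h/2, y_n + (h/2)·k2); k4 = f(t_n + h, y_n + h·k3); y_{n+1} = y_n + (h/6)·(k1 + 2k2 + 2k3 + k4).
t=0.000000, y=-1.290000:
  k1 = f(0.000000, -1.290000) = 1.137900
  k2 = f(0.115000, -1.159142) = 1.019018
  k3 = f(0.115000, -1.172813) = 1.025990
  k4 = f(0.230000, -1.054022) = 0.918927
  y ← -1.290000 + (0.23/6)·(k1 + 2k2 + 2k3 + k4) = -1.054371
y(0.23) ≈ -1.0544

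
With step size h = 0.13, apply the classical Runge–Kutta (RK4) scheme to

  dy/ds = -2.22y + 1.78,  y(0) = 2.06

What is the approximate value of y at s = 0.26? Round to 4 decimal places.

RK4: k1 = f(s_n, y_n); k2 = f(s_n + h/2, y_n + (h/2)·k1); k3 = f(s_n + h/2, y_n + (h/2)·k2); k4 = f(s_n + h, y_n + h·k3); y_{n+1} = y_n + (h/6)·(k1 + 2k2 + 2k3 + k4).
s=0.000000, y=2.060000:
  k1 = f(0.000000, 2.060000) = -2.793200
  k2 = f(0.065000, 1.878442) = -2.390141
  k3 = f(0.065000, 1.904641) = -2.448303
  k4 = f(0.130000, 1.741721) = -2.086620
  y ← 2.060000 + (0.13/6)·(k1 + 2k2 + 2k3 + k4) = 1.744605
s=0.130000, y=1.744605:
  k1 = f(0.130000, 1.744605) = -2.093022
  k2 = f(0.195000, 1.608558) = -1.790999
  k3 = f(0.195000, 1.628190) = -1.834581
  k4 = f(0.260000, 1.506109) = -1.563562
  y ← 1.744605 + (0.13/6)·(k1 + 2k2 + 2k3 + k4) = 1.508270
y(0.26) ≈ 1.5083

1.5083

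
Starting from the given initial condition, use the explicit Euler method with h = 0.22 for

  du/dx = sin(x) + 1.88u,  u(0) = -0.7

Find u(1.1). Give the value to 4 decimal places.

-3.2681

Euler: u_{n+1} = u_n + h·f(x_n, u_n).
x=0.000000, u=-0.700000: f=-1.316000 → u ← -0.700000 + 0.22·(-1.316000) = -0.989520
x=0.220000, u=-0.989520: f=-1.642068 → u ← -0.989520 + 0.22·(-1.642068) = -1.350775
x=0.440000, u=-1.350775: f=-2.113517 → u ← -1.350775 + 0.22·(-2.113517) = -1.815749
x=0.660000, u=-1.815749: f=-2.800491 → u ← -1.815749 + 0.22·(-2.800491) = -2.431857
x=0.880000, u=-2.431857: f=-3.801152 → u ← -2.431857 + 0.22·(-3.801152) = -3.268110
u(1.1) ≈ -3.2681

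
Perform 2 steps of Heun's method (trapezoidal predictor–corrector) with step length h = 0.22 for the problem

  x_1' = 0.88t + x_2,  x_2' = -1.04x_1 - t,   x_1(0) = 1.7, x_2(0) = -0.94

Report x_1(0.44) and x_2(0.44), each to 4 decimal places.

Heun on (x_1,x_2): k1 = f(t_n, state_n); k2 = f(t_n + h, state_n + h·k1); state_{n+1} = state_n + (h/2)·(k1 + k2).
0.000000: (1.700000, -0.940000)
  k1 = (-0.940000, -1.768000)
  predictor → (1.493200, -1.328960)
  k2 = (-1.135360, -1.772928)
  → (1.471710, -1.329502)
0.220000: (1.471710, -1.329502)
  k1 = (-1.135902, -1.750579)
  predictor → (1.221812, -1.714629)
  k2 = (-1.327429, -1.710684)
  → (1.200744, -1.710241)
(x_1(0.44), x_2(0.44)) ≈ (1.2007, -1.7102)

1.2007, -1.7102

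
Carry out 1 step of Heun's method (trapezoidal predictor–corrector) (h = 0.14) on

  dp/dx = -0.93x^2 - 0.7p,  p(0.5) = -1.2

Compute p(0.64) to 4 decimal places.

Heun: k1 = f(x_n, p_n); k2 = f(x_n + h, p_n + h·k1); p_{n+1} = p_n + (h/2)·(k1 + k2).
x=0.500000, p=-1.200000:
  k1 = f(0.500000, -1.200000) = 0.607500
  k2 = f(0.640000, -1.114950) = 0.399537
  p ← -1.200000 + (0.14/2)·(0.607500 + 0.399537) = -1.129507
p(0.64) ≈ -1.1295

-1.1295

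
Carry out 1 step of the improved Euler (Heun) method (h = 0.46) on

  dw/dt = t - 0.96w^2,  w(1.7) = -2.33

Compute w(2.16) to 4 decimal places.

Heun: k1 = f(t_n, w_n); k2 = f(t_n + h, w_n + h·k1); w_{n+1} = w_n + (h/2)·(k1 + k2).
t=1.700000, w=-2.330000:
  k1 = f(1.700000, -2.330000) = -3.511744
  k2 = f(2.160000, -3.945402) = -12.783551
  w ← -2.330000 + (0.46/2)·(-3.511744 + (-12.783551)) = -6.077918
w(2.16) ≈ -6.0779

-6.0779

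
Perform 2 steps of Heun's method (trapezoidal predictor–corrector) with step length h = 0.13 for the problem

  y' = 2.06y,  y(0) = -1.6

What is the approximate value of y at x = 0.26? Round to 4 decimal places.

Heun: k1 = f(x_n, y_n); k2 = f(x_n + h, y_n + h·k1); y_{n+1} = y_n + (h/2)·(k1 + k2).
x=0.000000, y=-1.600000:
  k1 = f(0.000000, -1.600000) = -3.296000
  k2 = f(0.130000, -2.028480) = -4.178669
  y ← -1.600000 + (0.13/2)·(-3.296000 + (-4.178669)) = -2.085853
x=0.130000, y=-2.085853:
  k1 = f(0.130000, -2.085853) = -4.296858
  k2 = f(0.260000, -2.644445) = -5.447557
  y ← -2.085853 + (0.13/2)·(-4.296858 + (-5.447557)) = -2.719240
y(0.26) ≈ -2.7192

-2.7192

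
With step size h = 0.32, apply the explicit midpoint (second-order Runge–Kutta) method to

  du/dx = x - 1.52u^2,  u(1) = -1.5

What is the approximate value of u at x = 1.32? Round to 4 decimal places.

Midpoint: k1 = f(x_n, u_n); k2 = f(x_n + h/2, u_n + (h/2)·k1); u_{n+1} = u_n + h·k2.
x=1.000000, u=-1.500000:
  k1 = f(1.000000, -1.500000) = -2.420000
  k2 = f(1.160000, -1.887200) = -4.253516
  u ← -1.500000 + 0.32·(-4.253516) = -2.861125
u(1.32) ≈ -2.8611

-2.8611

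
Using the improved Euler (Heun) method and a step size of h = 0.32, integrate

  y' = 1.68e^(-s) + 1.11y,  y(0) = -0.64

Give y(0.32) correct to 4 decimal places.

Heun: k1 = f(s_n, y_n); k2 = f(s_n + h, y_n + h·k1); y_{n+1} = y_n + (h/2)·(k1 + k2).
s=0.000000, y=-0.640000:
  k1 = f(0.000000, -0.640000) = 0.969600
  k2 = f(0.320000, -0.329728) = 0.853932
  y ← -0.640000 + (0.32/2)·(0.969600 + 0.853932) = -0.348235
y(0.32) ≈ -0.3482

-0.3482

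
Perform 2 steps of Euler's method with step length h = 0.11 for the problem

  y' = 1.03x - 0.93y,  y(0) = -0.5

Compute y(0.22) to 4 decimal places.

Euler: y_{n+1} = y_n + h·f(x_n, y_n).
x=0.000000, y=-0.500000: f=0.465000 → y ← -0.500000 + 0.11·0.465000 = -0.448850
x=0.110000, y=-0.448850: f=0.530730 → y ← -0.448850 + 0.11·0.530730 = -0.390470
y(0.22) ≈ -0.3905

-0.3905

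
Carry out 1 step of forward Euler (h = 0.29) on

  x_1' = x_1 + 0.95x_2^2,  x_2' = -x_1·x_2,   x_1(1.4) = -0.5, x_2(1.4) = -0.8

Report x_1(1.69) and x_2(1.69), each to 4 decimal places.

Euler on (x_1,x_2): x_1_{n+1} = x_1_n + h·x_1', x_2_{n+1} = x_2_n + h·x_2'.
1.400000: (-0.500000, -0.800000); f=(0.108000, -0.400000) → (-0.468680, -0.916000)
(x_1(1.69), x_2(1.69)) ≈ (-0.4687, -0.9160)

-0.4687, -0.9160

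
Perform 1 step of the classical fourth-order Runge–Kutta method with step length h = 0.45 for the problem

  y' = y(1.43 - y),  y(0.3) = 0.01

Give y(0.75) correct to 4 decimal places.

0.0189

RK4: k1 = f(t_n, y_n); k2 = f(t_n + h/2, y_n + (h/2)·k1); k3 = f(t_n + h/2, y_n + (h/2)·k2); k4 = f(t_n + h, y_n + h·k3); y_{n+1} = y_n + (h/6)·(k1 + 2k2 + 2k3 + k4).
t=0.300000, y=0.010000:
  k1 = f(0.300000, 0.010000) = 0.014200
  k2 = f(0.525000, 0.013195) = 0.018695
  k3 = f(0.525000, 0.014206) = 0.020113
  k4 = f(0.750000, 0.019051) = 0.026880
  y ← 0.010000 + (0.45/6)·(k1 + 2k2 + 2k3 + k4) = 0.018902
y(0.75) ≈ 0.0189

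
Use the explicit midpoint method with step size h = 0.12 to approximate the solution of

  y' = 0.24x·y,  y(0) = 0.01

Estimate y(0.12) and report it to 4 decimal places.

0.0100

Midpoint: k1 = f(x_n, y_n); k2 = f(x_n + h/2, y_n + (h/2)·k1); y_{n+1} = y_n + h·k2.
x=0.000000, y=0.010000:
  k1 = f(0.000000, 0.010000) = 0.000000
  k2 = f(0.060000, 0.010000) = 0.000144
  y ← 0.010000 + 0.12·0.000144 = 0.010017
y(0.12) ≈ 0.0100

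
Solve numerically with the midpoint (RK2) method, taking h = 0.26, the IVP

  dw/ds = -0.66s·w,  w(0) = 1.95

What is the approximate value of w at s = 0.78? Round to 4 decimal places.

Midpoint: k1 = f(s_n, w_n); k2 = f(s_n + h/2, w_n + (h/2)·k1); w_{n+1} = w_n + h·k2.
s=0.000000, w=1.950000:
  k1 = f(0.000000, 1.950000) = 0.000000
  k2 = f(0.130000, 1.950000) = -0.167310
  w ← 1.950000 + 0.26·(-0.167310) = 1.906499
s=0.260000, w=1.906499:
  k1 = f(0.260000, 1.906499) = -0.327155
  k2 = f(0.390000, 1.863969) = -0.479786
  w ← 1.906499 + 0.26·(-0.479786) = 1.781755
s=0.520000, w=1.781755:
  k1 = f(0.520000, 1.781755) = -0.611498
  k2 = f(0.650000, 1.702260) = -0.730270
  w ← 1.781755 + 0.26·(-0.730270) = 1.591885
w(0.78) ≈ 1.5919

1.5919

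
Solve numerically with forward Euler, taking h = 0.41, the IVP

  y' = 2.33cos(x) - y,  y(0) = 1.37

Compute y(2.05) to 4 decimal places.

0.7428

Euler: y_{n+1} = y_n + h·f(x_n, y_n).
x=0.000000, y=1.370000: f=0.960000 → y ← 1.370000 + 0.41·0.960000 = 1.763600
x=0.410000, y=1.763600: f=0.373292 → y ← 1.763600 + 0.41·0.373292 = 1.916650
x=0.820000, y=1.916650: f=-0.327074 → y ← 1.916650 + 0.41·(-0.327074) = 1.782549
x=1.230000, y=1.782549: f=-1.003775 → y ← 1.782549 + 0.41·(-1.003775) = 1.371001
x=1.640000, y=1.371001: f=-1.532117 → y ← 1.371001 + 0.41·(-1.532117) = 0.742833
y(2.05) ≈ 0.7428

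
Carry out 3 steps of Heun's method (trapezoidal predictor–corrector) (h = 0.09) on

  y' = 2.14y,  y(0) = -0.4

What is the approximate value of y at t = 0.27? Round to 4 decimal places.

-0.7106

Heun: k1 = f(t_n, y_n); k2 = f(t_n + h, y_n + h·k1); y_{n+1} = y_n + (h/2)·(k1 + k2).
t=0.000000, y=-0.400000:
  k1 = f(0.000000, -0.400000) = -0.856000
  k2 = f(0.090000, -0.477040) = -1.020866
  y ← -0.400000 + (0.09/2)·(-0.856000 + (-1.020866)) = -0.484459
t=0.090000, y=-0.484459:
  k1 = f(0.090000, -0.484459) = -1.036742
  k2 = f(0.180000, -0.577766) = -1.236419
  y ← -0.484459 + (0.09/2)·(-1.036742 + (-1.236419)) = -0.586751
t=0.180000, y=-0.586751:
  k1 = f(0.180000, -0.586751) = -1.255648
  k2 = f(0.270000, -0.699759) = -1.497485
  y ← -0.586751 + (0.09/2)·(-1.255648 + (-1.497485)) = -0.710642
y(0.27) ≈ -0.7106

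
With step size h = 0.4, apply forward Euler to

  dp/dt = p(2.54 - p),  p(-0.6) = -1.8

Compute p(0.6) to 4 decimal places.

Euler: p_{n+1} = p_n + h·f(t_n, p_n).
t=-0.600000, p=-1.800000: f=-7.812000 → p ← -1.800000 + 0.4·(-7.812000) = -4.924800
t=-0.200000, p=-4.924800: f=-36.762647 → p ← -4.924800 + 0.4·(-36.762647) = -19.629859
t=0.200000, p=-19.629859: f=-435.191199 → p ← -19.629859 + 0.4·(-435.191199) = -193.706338
p(0.6) ≈ -193.7063

-193.7063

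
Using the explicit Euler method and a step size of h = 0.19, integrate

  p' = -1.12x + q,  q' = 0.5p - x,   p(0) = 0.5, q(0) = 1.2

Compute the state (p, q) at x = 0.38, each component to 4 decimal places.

0.9246, 1.2806

Euler on (p,q): p_{n+1} = p_n + h·p', q_{n+1} = q_n + h·q'.
0.000000: (0.500000, 1.200000); f=(1.200000, 0.250000) → (0.728000, 1.247500)
0.190000: (0.728000, 1.247500); f=(1.034700, 0.174000) → (0.924593, 1.280560)
(p(0.38), q(0.38)) ≈ (0.9246, 1.2806)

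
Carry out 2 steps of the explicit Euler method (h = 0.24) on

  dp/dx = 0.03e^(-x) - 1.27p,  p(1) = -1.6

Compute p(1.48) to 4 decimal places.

Euler: p_{n+1} = p_n + h·f(x_n, p_n).
x=1.000000, p=-1.600000: f=2.043036 → p ← -1.600000 + 0.24·2.043036 = -1.109671
x=1.240000, p=-1.109671: f=1.417964 → p ← -1.109671 + 0.24·1.417964 = -0.769360
p(1.48) ≈ -0.7694

-0.7694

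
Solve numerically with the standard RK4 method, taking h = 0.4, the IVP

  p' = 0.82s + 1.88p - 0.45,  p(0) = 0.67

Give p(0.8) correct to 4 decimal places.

RK4: k1 = f(s_n, p_n); k2 = f(s_n + h/2, p_n + (h/2)·k1); k3 = f(s_n + h/2, p_n + (h/2)·k2); k4 = f(s_n + h, p_n + h·k3); p_{n+1} = p_n + (h/6)·(k1 + 2k2 + 2k3 + k4).
s=0.000000, p=0.670000:
  k1 = f(0.000000, 0.670000) = 0.809600
  k2 = f(0.200000, 0.831920) = 1.278010
  k3 = f(0.200000, 0.925602) = 1.454132
  k4 = f(0.400000, 1.251653) = 2.231107
  p ← 0.670000 + (0.4/6)·(k1 + 2k2 + 2k3 + k4) = 1.236999
s=0.400000, p=1.236999:
  k1 = f(0.400000, 1.236999) = 2.203559
  k2 = f(0.600000, 1.677711) = 3.196097
  k3 = f(0.600000, 1.876219) = 3.569291
  k4 = f(0.800000, 2.664716) = 5.215666
  p ← 1.236999 + (0.4/6)·(k1 + 2k2 + 2k3 + k4) = 2.633666
p(0.8) ≈ 2.6337

2.6337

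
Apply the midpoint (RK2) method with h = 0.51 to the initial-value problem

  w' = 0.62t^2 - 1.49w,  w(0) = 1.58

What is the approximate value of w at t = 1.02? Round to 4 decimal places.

Midpoint: k1 = f(t_n, w_n); k2 = f(t_n + h/2, w_n + (h/2)·k1); w_{n+1} = w_n + h·k2.
t=0.000000, w=1.580000:
  k1 = f(0.000000, 1.580000) = -2.354200
  k2 = f(0.255000, 0.979679) = -1.419406
  w ← 1.580000 + 0.51·(-1.419406) = 0.856103
t=0.510000, w=0.856103:
  k1 = f(0.510000, 0.856103) = -1.114331
  k2 = f(0.765000, 0.571948) = -0.489364
  w ← 0.856103 + 0.51·(-0.489364) = 0.606527
w(1.02) ≈ 0.6065

0.6065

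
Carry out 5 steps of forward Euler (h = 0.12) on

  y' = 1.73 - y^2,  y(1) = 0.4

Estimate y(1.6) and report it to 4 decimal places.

Euler: y_{n+1} = y_n + h·f(s_n, y_n).
s=1.000000, y=0.400000: f=1.570000 → y ← 0.400000 + 0.12·1.570000 = 0.588400
s=1.120000, y=0.588400: f=1.383785 → y ← 0.588400 + 0.12·1.383785 = 0.754454
s=1.240000, y=0.754454: f=1.160799 → y ← 0.754454 + 0.12·1.160799 = 0.893750
s=1.360000, y=0.893750: f=0.931211 → y ← 0.893750 + 0.12·0.931211 = 1.005495
s=1.480000, y=1.005495: f=0.718979 → y ← 1.005495 + 0.12·0.718979 = 1.091773
y(1.6) ≈ 1.0918

1.0918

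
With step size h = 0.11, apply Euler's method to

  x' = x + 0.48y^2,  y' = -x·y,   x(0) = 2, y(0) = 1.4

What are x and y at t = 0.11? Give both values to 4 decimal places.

2.3235, 1.0920

Euler on (x,y): x_{n+1} = x_n + h·x', y_{n+1} = y_n + h·y'.
0.000000: (2.000000, 1.400000); f=(2.940800, -2.800000) → (2.323488, 1.092000)
(x(0.11), y(0.11)) ≈ (2.3235, 1.0920)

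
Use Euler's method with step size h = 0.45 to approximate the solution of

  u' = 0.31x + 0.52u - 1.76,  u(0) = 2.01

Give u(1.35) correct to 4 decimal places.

Euler: u_{n+1} = u_n + h·f(x_n, u_n).
x=0.000000, u=2.010000: f=-0.714800 → u ← 2.010000 + 0.45·(-0.714800) = 1.688340
x=0.450000, u=1.688340: f=-0.742563 → u ← 1.688340 + 0.45·(-0.742563) = 1.354187
x=0.900000, u=1.354187: f=-0.776823 → u ← 1.354187 + 0.45·(-0.776823) = 1.004616
u(1.35) ≈ 1.0046

1.0046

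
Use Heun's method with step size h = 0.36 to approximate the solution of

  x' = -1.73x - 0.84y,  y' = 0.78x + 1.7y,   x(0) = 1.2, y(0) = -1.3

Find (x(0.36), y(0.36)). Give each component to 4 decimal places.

1.0254, -1.9487

Heun on (x,y): k1 = f(s_n, state_n); k2 = f(s_n + h, state_n + h·k1); state_{n+1} = state_n + (h/2)·(k1 + k2).
0.000000: (1.200000, -1.300000)
  k1 = (-0.984000, -1.274000)
  predictor → (0.845760, -1.758640)
  k2 = (0.014093, -2.329995)
  → (1.025417, -1.948719)
(x(0.36), y(0.36)) ≈ (1.0254, -1.9487)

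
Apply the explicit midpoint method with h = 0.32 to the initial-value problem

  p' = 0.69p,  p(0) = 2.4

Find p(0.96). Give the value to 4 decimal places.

4.6334

Midpoint: k1 = f(t_n, p_n); k2 = f(t_n + h/2, p_n + (h/2)·k1); p_{n+1} = p_n + h·k2.
t=0.000000, p=2.400000:
  k1 = f(0.000000, 2.400000) = 1.656000
  k2 = f(0.160000, 2.664960) = 1.838822
  p ← 2.400000 + 0.32·1.838822 = 2.988423
t=0.320000, p=2.988423:
  k1 = f(0.320000, 2.988423) = 2.062012
  k2 = f(0.480000, 3.318345) = 2.289658
  p ← 2.988423 + 0.32·2.289658 = 3.721114
t=0.640000, p=3.721114:
  k1 = f(0.640000, 3.721114) = 2.567568
  k2 = f(0.800000, 4.131925) = 2.851028
  p ← 3.721114 + 0.32·2.851028 = 4.633443
p(0.96) ≈ 4.6334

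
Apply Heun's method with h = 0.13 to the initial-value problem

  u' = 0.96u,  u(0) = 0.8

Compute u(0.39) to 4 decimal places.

1.1623

Heun: k1 = f(x_n, u_n); k2 = f(x_n + h, u_n + h·k1); u_{n+1} = u_n + (h/2)·(k1 + k2).
x=0.000000, u=0.800000:
  k1 = f(0.000000, 0.800000) = 0.768000
  k2 = f(0.130000, 0.899840) = 0.863846
  u ← 0.800000 + (0.13/2)·(0.768000 + 0.863846) = 0.906070
x=0.130000, u=0.906070:
  k1 = f(0.130000, 0.906070) = 0.869827
  k2 = f(0.260000, 1.019148) = 0.978382
  u ← 0.906070 + (0.13/2)·(0.869827 + 0.978382) = 1.026204
x=0.260000, u=1.026204:
  k1 = f(0.260000, 1.026204) = 0.985155
  k2 = f(0.390000, 1.154274) = 1.108103
  u ← 1.026204 + (0.13/2)·(0.985155 + 1.108103) = 1.162265
u(0.39) ≈ 1.1623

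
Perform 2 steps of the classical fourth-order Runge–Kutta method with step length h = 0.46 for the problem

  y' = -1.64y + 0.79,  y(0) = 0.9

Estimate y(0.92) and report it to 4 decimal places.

RK4: k1 = f(t_n, y_n); k2 = f(t_n + h/2, y_n + (h/2)·k1); k3 = f(t_n + h/2, y_n + (h/2)·k2); k4 = f(t_n + h, y_n + h·k3); y_{n+1} = y_n + (h/6)·(k1 + 2k2 + 2k3 + k4).
t=0.000000, y=0.900000:
  k1 = f(0.000000, 0.900000) = -0.686000
  k2 = f(0.230000, 0.742220) = -0.427241
  k3 = f(0.230000, 0.801735) = -0.524845
  k4 = f(0.460000, 0.658571) = -0.290057
  y ← 0.900000 + (0.46/6)·(k1 + 2k2 + 2k3 + k4) = 0.679183
t=0.460000, y=0.679183:
  k1 = f(0.460000, 0.679183) = -0.323859
  k2 = f(0.690000, 0.604695) = -0.201700
  k3 = f(0.690000, 0.632792) = -0.247778
  k4 = f(0.920000, 0.565205) = -0.136935
  y ← 0.679183 + (0.46/6)·(k1 + 2k2 + 2k3 + k4) = 0.574935
y(0.92) ≈ 0.5749

0.5749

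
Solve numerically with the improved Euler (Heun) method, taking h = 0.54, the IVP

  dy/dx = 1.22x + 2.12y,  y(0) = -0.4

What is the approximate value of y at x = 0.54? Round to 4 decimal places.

-0.9422

Heun: k1 = f(x_n, y_n); k2 = f(x_n + h, y_n + h·k1); y_{n+1} = y_n + (h/2)·(k1 + k2).
x=0.000000, y=-0.400000:
  k1 = f(0.000000, -0.400000) = -0.848000
  k2 = f(0.540000, -0.857920) = -1.159990
  y ← -0.400000 + (0.54/2)·(-0.848000 + (-1.159990)) = -0.942157
y(0.54) ≈ -0.9422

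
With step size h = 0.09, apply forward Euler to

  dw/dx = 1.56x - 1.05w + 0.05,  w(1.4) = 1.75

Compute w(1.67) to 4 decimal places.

Euler: w_{n+1} = w_n + h·f(x_n, w_n).
x=1.400000, w=1.750000: f=0.396500 → w ← 1.750000 + 0.09·0.396500 = 1.785685
x=1.490000, w=1.785685: f=0.499431 → w ← 1.785685 + 0.09·0.499431 = 1.830634
x=1.580000, w=1.830634: f=0.592635 → w ← 1.830634 + 0.09·0.592635 = 1.883971
w(1.67) ≈ 1.8840

1.8840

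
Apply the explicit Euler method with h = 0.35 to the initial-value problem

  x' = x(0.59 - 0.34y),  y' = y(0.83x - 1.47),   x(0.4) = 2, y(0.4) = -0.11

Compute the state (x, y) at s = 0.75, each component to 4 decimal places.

Euler on (x,y): x_{n+1} = x_n + h·x', y_{n+1} = y_n + h·y'.
0.400000: (2.000000, -0.110000); f=(1.254800, -0.020900) → (2.439180, -0.117315)
(x(0.75), y(0.75)) ≈ (2.4392, -0.1173)

2.4392, -0.1173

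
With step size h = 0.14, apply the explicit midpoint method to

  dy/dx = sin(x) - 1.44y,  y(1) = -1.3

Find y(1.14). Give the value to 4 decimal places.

Midpoint: k1 = f(x_n, y_n); k2 = f(x_n + h/2, y_n + (h/2)·k1); y_{n+1} = y_n + h·k2.
x=1.000000, y=-1.300000:
  k1 = f(1.000000, -1.300000) = 2.713471
  k2 = f(1.070000, -1.110057) = 2.475683
  y ← -1.300000 + 0.14·2.475683 = -0.953404
y(1.14) ≈ -0.9534

-0.9534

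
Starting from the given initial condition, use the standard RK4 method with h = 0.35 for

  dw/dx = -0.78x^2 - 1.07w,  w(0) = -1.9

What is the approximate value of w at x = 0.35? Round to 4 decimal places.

-1.3168

RK4: k1 = f(x_n, w_n); k2 = f(x_n + h/2, w_n + (h/2)·k1); k3 = f(x_n + h/2, w_n + (h/2)·k2); k4 = f(x_n + h, w_n + h·k3); w_{n+1} = w_n + (h/6)·(k1 + 2k2 + 2k3 + k4).
x=0.000000, w=-1.900000:
  k1 = f(0.000000, -1.900000) = 2.033000
  k2 = f(0.175000, -1.544225) = 1.628433
  k3 = f(0.175000, -1.615024) = 1.704188
  k4 = f(0.350000, -1.303534) = 1.299231
  w ← -1.900000 + (0.35/6)·(k1 + 2k2 + 2k3 + k4) = -1.316814
w(0.35) ≈ -1.3168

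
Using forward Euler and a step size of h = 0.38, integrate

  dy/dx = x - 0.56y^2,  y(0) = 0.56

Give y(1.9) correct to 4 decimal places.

Euler: y_{n+1} = y_n + h·f(x_n, y_n).
x=0.000000, y=0.560000: f=-0.175616 → y ← 0.560000 + 0.38·(-0.175616) = 0.493266
x=0.380000, y=0.493266: f=0.243746 → y ← 0.493266 + 0.38·0.243746 = 0.585889
x=0.760000, y=0.585889: f=0.567771 → y ← 0.585889 + 0.38·0.567771 = 0.801642
x=1.140000, y=0.801642: f=0.780127 → y ← 0.801642 + 0.38·0.780127 = 1.098091
x=1.520000, y=1.098091: f=0.844750 → y ← 1.098091 + 0.38·0.844750 = 1.419096
y(1.9) ≈ 1.4191

1.4191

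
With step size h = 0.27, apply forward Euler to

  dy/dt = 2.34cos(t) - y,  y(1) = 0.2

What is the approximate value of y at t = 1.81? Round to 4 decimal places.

0.4158

Euler: y_{n+1} = y_n + h·f(t_n, y_n).
t=1.000000, y=0.200000: f=1.064307 → y ← 0.200000 + 0.27·1.064307 = 0.487363
t=1.270000, y=0.487363: f=0.205934 → y ← 0.487363 + 0.27·0.205934 = 0.542965
t=1.540000, y=0.542965: f=-0.470913 → y ← 0.542965 + 0.27·(-0.470913) = 0.415819
y(1.81) ≈ 0.4158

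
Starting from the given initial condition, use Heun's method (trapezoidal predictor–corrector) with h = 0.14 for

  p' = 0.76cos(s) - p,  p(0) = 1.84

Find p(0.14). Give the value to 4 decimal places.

Heun: k1 = f(s_n, p_n); k2 = f(s_n + h, p_n + h·k1); p_{n+1} = p_n + (h/2)·(k1 + k2).
s=0.000000, p=1.840000:
  k1 = f(0.000000, 1.840000) = -1.080000
  k2 = f(0.140000, 1.688800) = -0.936236
  p ← 1.840000 + (0.14/2)·(-1.080000 + (-0.936236)) = 1.698863
p(0.14) ≈ 1.6989

1.6989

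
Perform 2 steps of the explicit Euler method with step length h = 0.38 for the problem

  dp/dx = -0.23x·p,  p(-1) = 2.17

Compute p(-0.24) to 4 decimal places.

Euler: p_{n+1} = p_n + h·f(x_n, p_n).
x=-1.000000, p=2.170000: f=0.499100 → p ← 2.170000 + 0.38·0.499100 = 2.359658
x=-0.620000, p=2.359658: f=0.336487 → p ← 2.359658 + 0.38·0.336487 = 2.487523
p(-0.24) ≈ 2.4875

2.4875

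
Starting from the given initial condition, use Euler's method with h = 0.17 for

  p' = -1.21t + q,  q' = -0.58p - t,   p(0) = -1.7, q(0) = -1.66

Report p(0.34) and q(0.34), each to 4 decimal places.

-2.2709, -1.3258

Euler on (p,q): p_{n+1} = p_n + h·p', q_{n+1} = q_n + h·q'.
0.000000: (-1.700000, -1.660000); f=(-1.660000, 0.986000) → (-1.982200, -1.492380)
0.170000: (-1.982200, -1.492380); f=(-1.698080, 0.979676) → (-2.270874, -1.325835)
(p(0.34), q(0.34)) ≈ (-2.2709, -1.3258)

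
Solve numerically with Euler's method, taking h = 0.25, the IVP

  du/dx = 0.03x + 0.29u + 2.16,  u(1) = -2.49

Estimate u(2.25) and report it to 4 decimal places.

-0.3489

Euler: u_{n+1} = u_n + h·f(x_n, u_n).
x=1.000000, u=-2.490000: f=1.467900 → u ← -2.490000 + 0.25·1.467900 = -2.123025
x=1.250000, u=-2.123025: f=1.581823 → u ← -2.123025 + 0.25·1.581823 = -1.727569
x=1.500000, u=-1.727569: f=1.704005 → u ← -1.727569 + 0.25·1.704005 = -1.301568
x=1.750000, u=-1.301568: f=1.835045 → u ← -1.301568 + 0.25·1.835045 = -0.842807
x=2.000000, u=-0.842807: f=1.975586 → u ← -0.842807 + 0.25·1.975586 = -0.348910
u(2.25) ≈ -0.3489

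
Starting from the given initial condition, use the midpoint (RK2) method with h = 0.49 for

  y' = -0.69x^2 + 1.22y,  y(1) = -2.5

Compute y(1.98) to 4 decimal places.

-10.2424

Midpoint: k1 = f(x_n, y_n); k2 = f(x_n + h/2, y_n + (h/2)·k1); y_{n+1} = y_n + h·k2.
x=1.000000, y=-2.500000:
  k1 = f(1.000000, -2.500000) = -3.740000
  k2 = f(1.245000, -3.416300) = -5.237403
  y ← -2.500000 + 0.49·(-5.237403) = -5.066328
x=1.490000, y=-5.066328:
  k1 = f(1.490000, -5.066328) = -7.712789
  k2 = f(1.735000, -6.955961) = -10.563327
  y ← -5.066328 + 0.49·(-10.563327) = -10.242358
y(1.98) ≈ -10.2424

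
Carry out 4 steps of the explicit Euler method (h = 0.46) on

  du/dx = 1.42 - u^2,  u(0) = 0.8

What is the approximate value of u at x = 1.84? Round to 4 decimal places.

1.1917

Euler: u_{n+1} = u_n + h·f(x_n, u_n).
x=0.000000, u=0.800000: f=0.780000 → u ← 0.800000 + 0.46·0.780000 = 1.158800
x=0.460000, u=1.158800: f=0.077183 → u ← 1.158800 + 0.46·0.077183 = 1.194304
x=0.920000, u=1.194304: f=-0.006362 → u ← 1.194304 + 0.46·(-0.006362) = 1.191377
x=1.380000, u=1.191377: f=0.000620 → u ← 1.191377 + 0.46·0.000620 = 1.191663
u(1.84) ≈ 1.1917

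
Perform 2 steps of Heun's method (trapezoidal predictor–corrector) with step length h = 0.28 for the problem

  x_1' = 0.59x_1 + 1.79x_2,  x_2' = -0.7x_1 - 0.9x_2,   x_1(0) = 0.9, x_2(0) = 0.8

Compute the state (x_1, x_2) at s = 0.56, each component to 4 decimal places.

1.7813, 0.0412

Heun on (x_1,x_2): k1 = f(s_n, state_n); k2 = f(s_n + h, state_n + h·k1); state_{n+1} = state_n + (h/2)·(k1 + k2).
0.000000: (0.900000, 0.800000)
  k1 = (1.963000, -1.350000)
  predictor → (1.449640, 0.422000)
  k2 = (1.610668, -1.394548)
  → (1.400313, 0.415763)
0.280000: (1.400313, 0.415763)
  k1 = (1.570401, -1.354406)
  predictor → (1.840026, 0.036529)
  k2 = (1.151003, -1.320895)
  → (1.781310, 0.041221)
(x_1(0.56), x_2(0.56)) ≈ (1.7813, 0.0412)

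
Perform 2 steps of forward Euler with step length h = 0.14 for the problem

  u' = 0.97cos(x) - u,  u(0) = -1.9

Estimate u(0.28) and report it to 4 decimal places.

-1.1540

Euler: u_{n+1} = u_n + h·f(x_n, u_n).
x=0.000000, u=-1.900000: f=2.870000 → u ← -1.900000 + 0.14·2.870000 = -1.498200
x=0.140000, u=-1.498200: f=2.458710 → u ← -1.498200 + 0.14·2.458710 = -1.153981
u(0.28) ≈ -1.1540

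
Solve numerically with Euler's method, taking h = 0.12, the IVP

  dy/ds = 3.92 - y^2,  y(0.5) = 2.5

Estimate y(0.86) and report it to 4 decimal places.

Euler: y_{n+1} = y_n + h·f(s_n, y_n).
s=0.500000, y=2.500000: f=-2.330000 → y ← 2.500000 + 0.12·(-2.330000) = 2.220400
s=0.620000, y=2.220400: f=-1.010176 → y ← 2.220400 + 0.12·(-1.010176) = 2.099179
s=0.740000, y=2.099179: f=-0.486552 → y ← 2.099179 + 0.12·(-0.486552) = 2.040793
y(0.86) ≈ 2.0408

2.0408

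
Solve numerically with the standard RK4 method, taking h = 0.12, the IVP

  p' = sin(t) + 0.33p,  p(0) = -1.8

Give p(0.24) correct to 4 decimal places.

-1.9189

RK4: k1 = f(t_n, p_n); k2 = f(t_n + h/2, p_n + (h/2)·k1); k3 = f(t_n + h/2, p_n + (h/2)·k2); k4 = f(t_n + h, p_n + h·k3); p_{n+1} = p_n + (h/6)·(k1 + 2k2 + 2k3 + k4).
t=0.000000, p=-1.800000:
  k1 = f(0.000000, -1.800000) = -0.594000
  k2 = f(0.060000, -1.835640) = -0.545797
  k3 = f(0.060000, -1.832748) = -0.544843
  k4 = f(0.120000, -1.865381) = -0.495864
  p ← -1.800000 + (0.12/6)·(k1 + 2k2 + 2k3 + k4) = -1.865423
t=0.120000, p=-1.865423:
  k1 = f(0.120000, -1.865423) = -0.495877
  k2 = f(0.180000, -1.895176) = -0.446378
  k3 = f(0.180000, -1.892206) = -0.445398
  k4 = f(0.240000, -1.918871) = -0.395525
  p ← -1.865423 + (0.12/6)·(k1 + 2k2 + 2k3 + k4) = -1.918922
p(0.24) ≈ -1.9189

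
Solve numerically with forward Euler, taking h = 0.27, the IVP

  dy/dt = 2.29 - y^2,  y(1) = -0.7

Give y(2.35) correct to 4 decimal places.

Euler: y_{n+1} = y_n + h·f(t_n, y_n).
t=1.000000, y=-0.700000: f=1.800000 → y ← -0.700000 + 0.27·1.800000 = -0.214000
t=1.270000, y=-0.214000: f=2.244204 → y ← -0.214000 + 0.27·2.244204 = 0.391935
t=1.540000, y=0.391935: f=2.136387 → y ← 0.391935 + 0.27·2.136387 = 0.968760
t=1.810000, y=0.968760: f=1.351505 → y ← 0.968760 + 0.27·1.351505 = 1.333666
t=2.080000, y=1.333666: f=0.511335 → y ← 1.333666 + 0.27·0.511335 = 1.471726
y(2.35) ≈ 1.4717

1.4717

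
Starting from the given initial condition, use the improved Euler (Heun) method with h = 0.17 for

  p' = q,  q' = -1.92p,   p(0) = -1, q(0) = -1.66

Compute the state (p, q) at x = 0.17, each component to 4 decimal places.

-1.2545, -1.2875

Heun on (p,q): k1 = f(x_n, state_n); k2 = f(x_n + h, state_n + h·k1); state_{n+1} = state_n + (h/2)·(k1 + k2).
0.000000: (-1.000000, -1.660000)
  k1 = (-1.660000, 1.920000)
  predictor → (-1.282200, -1.333600)
  k2 = (-1.333600, 2.461824)
  → (-1.254456, -1.287545)
(p(0.17), q(0.17)) ≈ (-1.2545, -1.2875)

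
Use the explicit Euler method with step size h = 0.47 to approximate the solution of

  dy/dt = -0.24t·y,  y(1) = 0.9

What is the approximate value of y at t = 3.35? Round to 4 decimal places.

Euler: y_{n+1} = y_n + h·f(t_n, y_n).
t=1.000000, y=0.900000: f=-0.216000 → y ← 0.900000 + 0.47·(-0.216000) = 0.798480
t=1.470000, y=0.798480: f=-0.281704 → y ← 0.798480 + 0.47·(-0.281704) = 0.666079
t=1.940000, y=0.666079: f=-0.310126 → y ← 0.666079 + 0.47·(-0.310126) = 0.520320
t=2.410000, y=0.520320: f=-0.300953 → y ← 0.520320 + 0.47·(-0.300953) = 0.378872
t=2.880000, y=0.378872: f=-0.261876 → y ← 0.378872 + 0.47·(-0.261876) = 0.255790
y(3.35) ≈ 0.2558

0.2558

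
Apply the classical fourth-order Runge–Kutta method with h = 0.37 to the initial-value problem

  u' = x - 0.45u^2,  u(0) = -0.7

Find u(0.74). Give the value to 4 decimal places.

-0.5868

RK4: k1 = f(x_n, u_n); k2 = f(x_n + h/2, u_n + (h/2)·k1); k3 = f(x_n + h/2, u_n + (h/2)·k2); k4 = f(x_n + h, u_n + h·k3); u_{n+1} = u_n + (h/6)·(k1 + 2k2 + 2k3 + k4).
x=0.000000, u=-0.700000:
  k1 = f(0.000000, -0.700000) = -0.220500
  k2 = f(0.185000, -0.740792) = -0.061948
  k3 = f(0.185000, -0.711460) = -0.042779
  k4 = f(0.370000, -0.715828) = 0.139415
  u ← -0.700000 + (0.37/6)·(k1 + 2k2 + 2k3 + k4) = -0.717917
x=0.370000, u=-0.717917:
  k1 = f(0.370000, -0.717917) = 0.138068
  k2 = f(0.555000, -0.692374) = 0.339278
  k3 = f(0.555000, -0.655150) = 0.361850
  k4 = f(0.740000, -0.584032) = 0.586508
  u ← -0.717917 + (0.37/6)·(k1 + 2k2 + 2k3 + k4) = -0.586762
u(0.74) ≈ -0.5868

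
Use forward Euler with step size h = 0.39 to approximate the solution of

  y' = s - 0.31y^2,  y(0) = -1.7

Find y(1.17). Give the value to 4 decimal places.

-2.8002

Euler: y_{n+1} = y_n + h·f(s_n, y_n).
s=0.000000, y=-1.700000: f=-0.895900 → y ← -1.700000 + 0.39·(-0.895900) = -2.049401
s=0.390000, y=-2.049401: f=-0.912014 → y ← -2.049401 + 0.39·(-0.912014) = -2.405086
s=0.780000, y=-2.405086: f=-1.013177 → y ← -2.405086 + 0.39·(-1.013177) = -2.800225
y(1.17) ≈ -2.8002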